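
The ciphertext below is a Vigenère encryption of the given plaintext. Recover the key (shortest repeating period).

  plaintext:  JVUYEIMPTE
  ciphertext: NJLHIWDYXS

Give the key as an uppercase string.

  i= 0: N-J =  4 → E
  i= 1: J-V = 14 → O
  i= 2: L-U = 17 → R
  i= 3: H-Y =  9 → J
  i= 4: I-E =  4 → E
  i= 5: W-I = 14 → O
  i= 6: D-M = 17 → R
  i= 7: Y-P =  9 → J
  i= 8: X-T =  4 → E
  i= 9: S-E = 14 → O
  shifts repeat with period 4: EORJ

EORJ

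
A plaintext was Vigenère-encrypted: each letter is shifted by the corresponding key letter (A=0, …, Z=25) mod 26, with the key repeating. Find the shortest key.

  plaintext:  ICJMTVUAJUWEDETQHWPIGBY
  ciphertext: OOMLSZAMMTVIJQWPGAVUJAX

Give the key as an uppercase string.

  i= 0: O-I =  6 → G
  i= 1: O-C = 12 → M
  i= 2: M-J =  3 → D
  i= 3: L-M = 25 → Z
  i= 4: S-T = 25 → Z
  i= 5: Z-V =  4 → E
  i= 6: A-U =  6 → G
  i= 7: M-A = 12 → M
  i= 8: M-J =  3 → D
  i= 9: T-U = 25 → Z
  i=10: V-W = 25 → Z
  i=11: I-E =  4 → E
  i=12: J-D =  6 → G
  i=13: Q-E = 12 → M
  i=14: W-T =  3 → D
  i=15: P-Q = 25 → Z
  i=16: G-H = 25 → Z
  i=17: A-W =  4 → E
  i=18: V-P =  6 → G
  i=19: U-I = 12 → M
  i=20: J-G =  3 → D
  i=21: A-B = 25 → Z
  i=22: X-Y = 25 → Z
  shifts repeat with period 6: GMDZZE

GMDZZE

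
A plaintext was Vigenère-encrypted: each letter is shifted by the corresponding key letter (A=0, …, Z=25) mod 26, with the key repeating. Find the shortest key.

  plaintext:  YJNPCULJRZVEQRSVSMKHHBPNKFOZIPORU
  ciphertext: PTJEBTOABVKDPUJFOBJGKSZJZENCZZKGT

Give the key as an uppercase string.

  i= 0: P-Y = 17 → R
  i= 1: T-J = 10 → K
  i= 2: J-N = 22 → W
  i= 3: E-P = 15 → P
  i= 4: B-C = 25 → Z
  i= 5: T-U = 25 → Z
  i= 6: O-L =  3 → D
  i= 7: A-J = 17 → R
  i= 8: B-R = 10 → K
  i= 9: V-Z = 22 → W
  i=10: K-V = 15 → P
  i=11: D-E = 25 → Z
  i=12: P-Q = 25 → Z
  i=13: U-R =  3 → D
  i=14: J-S = 17 → R
  i=15: F-V = 10 → K
  i=16: O-S = 22 → W
  i=17: B-M = 15 → P
  i=18: J-K = 25 → Z
  i=19: G-H = 25 → Z
  i=20: K-H =  3 → D
  i=21: S-B = 17 → R
  i=22: Z-P = 10 → K
  i=23: J-N = 22 → W
  i=24: Z-K = 15 → P
  i=25: E-F = 25 → Z
  i=26: N-O = 25 → Z
  i=27: C-Z =  3 → D
  i=28: Z-I = 17 → R
  i=29: Z-P = 10 → K
  i=30: K-O = 22 → W
  i=31: G-R = 15 → P
  i=32: T-U = 25 → Z
  shifts repeat with period 7: RKWPZZD

RKWPZZD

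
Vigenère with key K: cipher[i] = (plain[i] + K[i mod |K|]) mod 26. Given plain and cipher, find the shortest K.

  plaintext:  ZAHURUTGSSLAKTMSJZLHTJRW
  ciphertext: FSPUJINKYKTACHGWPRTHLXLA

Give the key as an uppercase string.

  i= 0: F-Z =  6 → G
  i= 1: S-A = 18 → S
  i= 2: P-H =  8 → I
  i= 3: U-U =  0 → A
  i= 4: J-R = 18 → S
  i= 5: I-U = 14 → O
  i= 6: N-T = 20 → U
  i= 7: K-G =  4 → E
  i= 8: Y-S =  6 → G
  i= 9: K-S = 18 → S
  i=10: T-L =  8 → I
  i=11: A-A =  0 → A
  i=12: C-K = 18 → S
  i=13: H-T = 14 → O
  i=14: G-M = 20 → U
  i=15: W-S =  4 → E
  i=16: P-J =  6 → G
  i=17: R-Z = 18 → S
  i=18: T-L =  8 → I
  i=19: H-H =  0 → A
  i=20: L-T = 18 → S
  i=21: X-J = 14 → O
  i=22: L-R = 20 → U
  i=23: A-W =  4 → E
  shifts repeat with period 8: GSIASOUE

GSIASOUE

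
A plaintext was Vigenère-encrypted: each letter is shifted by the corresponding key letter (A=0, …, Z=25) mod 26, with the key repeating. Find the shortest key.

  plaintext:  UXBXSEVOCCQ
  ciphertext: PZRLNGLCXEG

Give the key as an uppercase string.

  i= 0: P-U = 21 → V
  i= 1: Z-X =  2 → C
  i= 2: R-B = 16 → Q
  i= 3: L-X = 14 → O
  i= 4: N-S = 21 → V
  i= 5: G-E =  2 → C
  i= 6: L-V = 16 → Q
  i= 7: C-O = 14 → O
  i= 8: X-C = 21 → V
  i= 9: E-C =  2 → C
  i=10: G-Q = 16 → Q
  shifts repeat with period 4: VCQO

VCQO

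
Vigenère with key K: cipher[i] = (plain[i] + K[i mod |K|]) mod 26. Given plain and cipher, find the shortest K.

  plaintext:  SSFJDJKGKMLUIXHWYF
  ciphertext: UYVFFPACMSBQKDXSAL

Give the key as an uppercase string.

  i= 0: U-S =  2 → C
  i= 1: Y-S =  6 → G
  i= 2: V-F = 16 → Q
  i= 3: F-J = 22 → W
  i= 4: F-D =  2 → C
  i= 5: P-J =  6 → G
  i= 6: A-K = 16 → Q
  i= 7: C-G = 22 → W
  i= 8: M-K =  2 → C
  i= 9: S-M =  6 → G
  i=10: B-L = 16 → Q
  i=11: Q-U = 22 → W
  i=12: K-I =  2 → C
  i=13: D-X =  6 → G
  i=14: X-H = 16 → Q
  i=15: S-W = 22 → W
  i=16: A-Y =  2 → C
  i=17: L-F =  6 → G
  shifts repeat with period 4: CGQW

CGQW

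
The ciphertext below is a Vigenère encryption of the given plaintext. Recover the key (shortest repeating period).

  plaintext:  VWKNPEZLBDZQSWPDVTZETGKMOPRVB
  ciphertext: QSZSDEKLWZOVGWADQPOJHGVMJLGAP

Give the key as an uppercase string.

  i= 0: Q-V = 21 → V
  i= 1: S-W = 22 → W
  i= 2: Z-K = 15 → P
  i= 3: S-N =  5 → F
  i= 4: D-P = 14 → O
  i= 5: E-E =  0 → A
  i= 6: K-Z = 11 → L
  i= 7: L-L =  0 → A
  i= 8: W-B = 21 → V
  i= 9: Z-D = 22 → W
  i=10: O-Z = 15 → P
  i=11: V-Q =  5 → F
  i=12: G-S = 14 → O
  i=13: W-W =  0 → A
  i=14: A-P = 11 → L
  i=15: D-D =  0 → A
  i=16: Q-V = 21 → V
  i=17: P-T = 22 → W
  i=18: O-Z = 15 → P
  i=19: J-E =  5 → F
  i=20: H-T = 14 → O
  i=21: G-G =  0 → A
  i=22: V-K = 11 → L
  i=23: M-M =  0 → A
  i=24: J-O = 21 → V
  i=25: L-P = 22 → W
  i=26: G-R = 15 → P
  i=27: A-V =  5 → F
  i=28: P-B = 14 → O
  shifts repeat with period 8: VWPFOALA

VWPFOALA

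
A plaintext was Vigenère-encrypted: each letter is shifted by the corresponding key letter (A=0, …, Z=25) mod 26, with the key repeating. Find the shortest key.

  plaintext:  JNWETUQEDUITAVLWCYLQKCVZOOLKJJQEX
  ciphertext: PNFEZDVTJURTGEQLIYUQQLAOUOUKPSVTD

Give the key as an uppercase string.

GAJAGJFP

  i= 0: P-J =  6 → G
  i= 1: N-N =  0 → A
  i= 2: F-W =  9 → J
  i= 3: E-E =  0 → A
  i= 4: Z-T =  6 → G
  i= 5: D-U =  9 → J
  i= 6: V-Q =  5 → F
  i= 7: T-E = 15 → P
  i= 8: J-D =  6 → G
  i= 9: U-U =  0 → A
  i=10: R-I =  9 → J
  i=11: T-T =  0 → A
  i=12: G-A =  6 → G
  i=13: E-V =  9 → J
  i=14: Q-L =  5 → F
  i=15: L-W = 15 → P
  i=16: I-C =  6 → G
  i=17: Y-Y =  0 → A
  i=18: U-L =  9 → J
  i=19: Q-Q =  0 → A
  i=20: Q-K =  6 → G
  i=21: L-C =  9 → J
  i=22: A-V =  5 → F
  i=23: O-Z = 15 → P
  i=24: U-O =  6 → G
  i=25: O-O =  0 → A
  i=26: U-L =  9 → J
  i=27: K-K =  0 → A
  i=28: P-J =  6 → G
  i=29: S-J =  9 → J
  i=30: V-Q =  5 → F
  i=31: T-E = 15 → P
  i=32: D-X =  6 → G
  shifts repeat with period 8: GAJAGJFP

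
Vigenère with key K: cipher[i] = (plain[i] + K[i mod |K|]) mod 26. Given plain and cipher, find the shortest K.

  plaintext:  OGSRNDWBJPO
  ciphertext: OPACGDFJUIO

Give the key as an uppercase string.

AJILT

  i= 0: O-O =  0 → A
  i= 1: P-G =  9 → J
  i= 2: A-S =  8 → I
  i= 3: C-R = 11 → L
  i= 4: G-N = 19 → T
  i= 5: D-D =  0 → A
  i= 6: F-W =  9 → J
  i= 7: J-B =  8 → I
  i= 8: U-J = 11 → L
  i= 9: I-P = 19 → T
  i=10: O-O =  0 → A
  shifts repeat with period 5: AJILT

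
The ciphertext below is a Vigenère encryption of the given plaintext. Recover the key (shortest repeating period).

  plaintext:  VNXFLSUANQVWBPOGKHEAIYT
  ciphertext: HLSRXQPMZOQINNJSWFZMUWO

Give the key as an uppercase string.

MYVM

  i= 0: H-V = 12 → M
  i= 1: L-N = 24 → Y
  i= 2: S-X = 21 → V
  i= 3: R-F = 12 → M
  i= 4: X-L = 12 → M
  i= 5: Q-S = 24 → Y
  i= 6: P-U = 21 → V
  i= 7: M-A = 12 → M
  i= 8: Z-N = 12 → M
  i= 9: O-Q = 24 → Y
  i=10: Q-V = 21 → V
  i=11: I-W = 12 → M
  i=12: N-B = 12 → M
  i=13: N-P = 24 → Y
  i=14: J-O = 21 → V
  i=15: S-G = 12 → M
  i=16: W-K = 12 → M
  i=17: F-H = 24 → Y
  i=18: Z-E = 21 → V
  i=19: M-A = 12 → M
  i=20: U-I = 12 → M
  i=21: W-Y = 24 → Y
  i=22: O-T = 21 → V
  shifts repeat with period 4: MYVM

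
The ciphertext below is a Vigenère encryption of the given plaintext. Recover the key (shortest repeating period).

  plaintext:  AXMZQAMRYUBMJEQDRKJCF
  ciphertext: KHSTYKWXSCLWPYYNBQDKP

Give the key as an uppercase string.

KKGUI

  i= 0: K-A = 10 → K
  i= 1: H-X = 10 → K
  i= 2: S-M =  6 → G
  i= 3: T-Z = 20 → U
  i= 4: Y-Q =  8 → I
  i= 5: K-A = 10 → K
  i= 6: W-M = 10 → K
  i= 7: X-R =  6 → G
  i= 8: S-Y = 20 → U
  i= 9: C-U =  8 → I
  i=10: L-B = 10 → K
  i=11: W-M = 10 → K
  i=12: P-J =  6 → G
  i=13: Y-E = 20 → U
  i=14: Y-Q =  8 → I
  i=15: N-D = 10 → K
  i=16: B-R = 10 → K
  i=17: Q-K =  6 → G
  i=18: D-J = 20 → U
  i=19: K-C =  8 → I
  i=20: P-F = 10 → K
  shifts repeat with period 5: KKGUI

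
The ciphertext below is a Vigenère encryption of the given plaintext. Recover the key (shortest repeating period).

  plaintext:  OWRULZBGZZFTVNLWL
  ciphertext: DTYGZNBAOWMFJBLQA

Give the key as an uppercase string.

PXHMOOAU

  i= 0: D-O = 15 → P
  i= 1: T-W = 23 → X
  i= 2: Y-R =  7 → H
  i= 3: G-U = 12 → M
  i= 4: Z-L = 14 → O
  i= 5: N-Z = 14 → O
  i= 6: B-B =  0 → A
  i= 7: A-G = 20 → U
  i= 8: O-Z = 15 → P
  i= 9: W-Z = 23 → X
  i=10: M-F =  7 → H
  i=11: F-T = 12 → M
  i=12: J-V = 14 → O
  i=13: B-N = 14 → O
  i=14: L-L =  0 → A
  i=15: Q-W = 20 → U
  i=16: A-L = 15 → P
  shifts repeat with period 8: PXHMOOAU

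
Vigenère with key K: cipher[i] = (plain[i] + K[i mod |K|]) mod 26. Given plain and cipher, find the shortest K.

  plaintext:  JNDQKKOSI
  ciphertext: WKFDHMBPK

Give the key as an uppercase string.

  i= 0: W-J = 13 → N
  i= 1: K-N = 23 → X
  i= 2: F-D =  2 → C
  i= 3: D-Q = 13 → N
  i= 4: H-K = 23 → X
  i= 5: M-K =  2 → C
  i= 6: B-O = 13 → N
  i= 7: P-S = 23 → X
  i= 8: K-I =  2 → C
  shifts repeat with period 3: NXC

NXC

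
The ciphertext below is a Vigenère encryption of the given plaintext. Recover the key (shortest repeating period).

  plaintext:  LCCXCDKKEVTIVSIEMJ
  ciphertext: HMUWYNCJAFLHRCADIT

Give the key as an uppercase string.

  i= 0: H-L = 22 → W
  i= 1: M-C = 10 → K
  i= 2: U-C = 18 → S
  i= 3: W-X = 25 → Z
  i= 4: Y-C = 22 → W
  i= 5: N-D = 10 → K
  i= 6: C-K = 18 → S
  i= 7: J-K = 25 → Z
  i= 8: A-E = 22 → W
  i= 9: F-V = 10 → K
  i=10: L-T = 18 → S
  i=11: H-I = 25 → Z
  i=12: R-V = 22 → W
  i=13: C-S = 10 → K
  i=14: A-I = 18 → S
  i=15: D-E = 25 → Z
  i=16: I-M = 22 → W
  i=17: T-J = 10 → K
  shifts repeat with period 4: WKSZ

WKSZ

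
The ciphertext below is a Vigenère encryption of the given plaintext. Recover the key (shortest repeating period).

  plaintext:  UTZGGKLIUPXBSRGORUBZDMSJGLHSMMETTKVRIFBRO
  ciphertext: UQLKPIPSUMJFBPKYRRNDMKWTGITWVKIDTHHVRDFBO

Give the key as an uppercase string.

  i= 0: U-U =  0 → A
  i= 1: Q-T = 23 → X
  i= 2: L-Z = 12 → M
  i= 3: K-G =  4 → E
  i= 4: P-G =  9 → J
  i= 5: I-K = 24 → Y
  i= 6: P-L =  4 → E
  i= 7: S-I = 10 → K
  i= 8: U-U =  0 → A
  i= 9: M-P = 23 → X
  i=10: J-X = 12 → M
  i=11: F-B =  4 → E
  i=12: B-S =  9 → J
  i=13: P-R = 24 → Y
  i=14: K-G =  4 → E
  i=15: Y-O = 10 → K
  i=16: R-R =  0 → A
  i=17: R-U = 23 → X
  i=18: N-B = 12 → M
  i=19: D-Z =  4 → E
  i=20: M-D =  9 → J
  i=21: K-M = 24 → Y
  i=22: W-S =  4 → E
  i=23: T-J = 10 → K
  i=24: G-G =  0 → A
  i=25: I-L = 23 → X
  i=26: T-H = 12 → M
  i=27: W-S =  4 → E
  i=28: V-M =  9 → J
  i=29: K-M = 24 → Y
  i=30: I-E =  4 → E
  i=31: D-T = 10 → K
  i=32: T-T =  0 → A
  i=33: H-K = 23 → X
  i=34: H-V = 12 → M
  i=35: V-R =  4 → E
  i=36: R-I =  9 → J
  i=37: D-F = 24 → Y
  i=38: F-B =  4 → E
  i=39: B-R = 10 → K
  i=40: O-O =  0 → A
  shifts repeat with period 8: AXMEJYEK

AXMEJYEK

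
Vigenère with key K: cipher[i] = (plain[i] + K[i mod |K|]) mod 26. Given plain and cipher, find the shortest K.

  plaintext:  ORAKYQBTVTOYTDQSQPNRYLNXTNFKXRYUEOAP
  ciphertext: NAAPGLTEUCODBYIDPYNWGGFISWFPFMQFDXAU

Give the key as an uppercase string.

  i= 0: N-O = 25 → Z
  i= 1: A-R =  9 → J
  i= 2: A-A =  0 → A
  i= 3: P-K =  5 → F
  i= 4: G-Y =  8 → I
  i= 5: L-Q = 21 → V
  i= 6: T-B = 18 → S
  i= 7: E-T = 11 → L
  i= 8: U-V = 25 → Z
  i= 9: C-T =  9 → J
  i=10: O-O =  0 → A
  i=11: D-Y =  5 → F
  i=12: B-T =  8 → I
  i=13: Y-D = 21 → V
  i=14: I-Q = 18 → S
  i=15: D-S = 11 → L
  i=16: P-Q = 25 → Z
  i=17: Y-P =  9 → J
  i=18: N-N =  0 → A
  i=19: W-R =  5 → F
  i=20: G-Y =  8 → I
  i=21: G-L = 21 → V
  i=22: F-N = 18 → S
  i=23: I-X = 11 → L
  i=24: S-T = 25 → Z
  i=25: W-N =  9 → J
  i=26: F-F =  0 → A
  i=27: P-K =  5 → F
  i=28: F-X =  8 → I
  i=29: M-R = 21 → V
  i=30: Q-Y = 18 → S
  i=31: F-U = 11 → L
  i=32: D-E = 25 → Z
  i=33: X-O =  9 → J
  i=34: A-A =  0 → A
  i=35: U-P =  5 → F
  shifts repeat with period 8: ZJAFIVSL

ZJAFIVSL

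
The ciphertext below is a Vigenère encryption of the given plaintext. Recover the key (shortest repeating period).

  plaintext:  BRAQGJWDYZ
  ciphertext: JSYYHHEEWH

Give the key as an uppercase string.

IBY

  i= 0: J-B =  8 → I
  i= 1: S-R =  1 → B
  i= 2: Y-A = 24 → Y
  i= 3: Y-Q =  8 → I
  i= 4: H-G =  1 → B
  i= 5: H-J = 24 → Y
  i= 6: E-W =  8 → I
  i= 7: E-D =  1 → B
  i= 8: W-Y = 24 → Y
  i= 9: H-Z =  8 → I
  shifts repeat with period 3: IBY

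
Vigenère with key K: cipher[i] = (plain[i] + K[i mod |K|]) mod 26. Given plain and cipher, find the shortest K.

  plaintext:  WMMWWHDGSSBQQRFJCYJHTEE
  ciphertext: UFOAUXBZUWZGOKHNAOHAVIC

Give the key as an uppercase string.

  i= 0: U-W = 24 → Y
  i= 1: F-M = 19 → T
  i= 2: O-M =  2 → C
  i= 3: A-W =  4 → E
  i= 4: U-W = 24 → Y
  i= 5: X-H = 16 → Q
  i= 6: B-D = 24 → Y
  i= 7: Z-G = 19 → T
  i= 8: U-S =  2 → C
  i= 9: W-S =  4 → E
  i=10: Z-B = 24 → Y
  i=11: G-Q = 16 → Q
  i=12: O-Q = 24 → Y
  i=13: K-R = 19 → T
  i=14: H-F =  2 → C
  i=15: N-J =  4 → E
  i=16: A-C = 24 → Y
  i=17: O-Y = 16 → Q
  i=18: H-J = 24 → Y
  i=19: A-H = 19 → T
  i=20: V-T =  2 → C
  i=21: I-E =  4 → E
  i=22: C-E = 24 → Y
  shifts repeat with period 6: YTCEYQ

YTCEYQ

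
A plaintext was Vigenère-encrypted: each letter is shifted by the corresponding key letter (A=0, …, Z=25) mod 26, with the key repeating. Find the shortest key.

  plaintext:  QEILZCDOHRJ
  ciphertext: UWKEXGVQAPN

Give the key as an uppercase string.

ESCTY

  i= 0: U-Q =  4 → E
  i= 1: W-E = 18 → S
  i= 2: K-I =  2 → C
  i= 3: E-L = 19 → T
  i= 4: X-Z = 24 → Y
  i= 5: G-C =  4 → E
  i= 6: V-D = 18 → S
  i= 7: Q-O =  2 → C
  i= 8: A-H = 19 → T
  i= 9: P-R = 24 → Y
  i=10: N-J =  4 → E
  shifts repeat with period 5: ESCTY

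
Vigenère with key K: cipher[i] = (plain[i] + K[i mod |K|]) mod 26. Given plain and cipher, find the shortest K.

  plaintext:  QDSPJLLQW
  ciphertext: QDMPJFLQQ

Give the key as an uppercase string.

  i= 0: Q-Q =  0 → A
  i= 1: D-D =  0 → A
  i= 2: M-S = 20 → U
  i= 3: P-P =  0 → A
  i= 4: J-J =  0 → A
  i= 5: F-L = 20 → U
  i= 6: L-L =  0 → A
  i= 7: Q-Q =  0 → A
  i= 8: Q-W = 20 → U
  shifts repeat with period 3: AAU

AAU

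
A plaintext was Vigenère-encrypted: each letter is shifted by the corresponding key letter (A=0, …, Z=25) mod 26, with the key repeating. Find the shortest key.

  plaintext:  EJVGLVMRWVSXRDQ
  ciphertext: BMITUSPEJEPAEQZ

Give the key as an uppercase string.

  i= 0: B-E = 23 → X
  i= 1: M-J =  3 → D
  i= 2: I-V = 13 → N
  i= 3: T-G = 13 → N
  i= 4: U-L =  9 → J
  i= 5: S-V = 23 → X
  i= 6: P-M =  3 → D
  i= 7: E-R = 13 → N
  i= 8: J-W = 13 → N
  i= 9: E-V =  9 → J
  i=10: P-S = 23 → X
  i=11: A-X =  3 → D
  i=12: E-R = 13 → N
  i=13: Q-D = 13 → N
  i=14: Z-Q =  9 → J
  shifts repeat with period 5: XDNNJ

XDNNJ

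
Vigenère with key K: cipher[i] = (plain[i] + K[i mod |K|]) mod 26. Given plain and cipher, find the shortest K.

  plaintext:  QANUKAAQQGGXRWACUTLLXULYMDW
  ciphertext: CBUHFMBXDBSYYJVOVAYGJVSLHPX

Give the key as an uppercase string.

  i= 0: C-Q = 12 → M
  i= 1: B-A =  1 → B
  i= 2: U-N =  7 → H
  i= 3: H-U = 13 → N
  i= 4: F-K = 21 → V
  i= 5: M-A = 12 → M
  i= 6: B-A =  1 → B
  i= 7: X-Q =  7 → H
  i= 8: D-Q = 13 → N
  i= 9: B-G = 21 → V
  i=10: S-G = 12 → M
  i=11: Y-X =  1 → B
  i=12: Y-R =  7 → H
  i=13: J-W = 13 → N
  i=14: V-A = 21 → V
  i=15: O-C = 12 → M
  i=16: V-U =  1 → B
  i=17: A-T =  7 → H
  i=18: Y-L = 13 → N
  i=19: G-L = 21 → V
  i=20: J-X = 12 → M
  i=21: V-U =  1 → B
  i=22: S-L =  7 → H
  i=23: L-Y = 13 → N
  i=24: H-M = 21 → V
  i=25: P-D = 12 → M
  i=26: X-W =  1 → B
  shifts repeat with period 5: MBHNV

MBHNV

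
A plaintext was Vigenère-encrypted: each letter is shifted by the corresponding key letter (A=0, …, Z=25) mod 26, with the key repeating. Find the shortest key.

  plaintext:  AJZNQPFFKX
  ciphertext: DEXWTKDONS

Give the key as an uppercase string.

DVYJ

  i= 0: D-A =  3 → D
  i= 1: E-J = 21 → V
  i= 2: X-Z = 24 → Y
  i= 3: W-N =  9 → J
  i= 4: T-Q =  3 → D
  i= 5: K-P = 21 → V
  i= 6: D-F = 24 → Y
  i= 7: O-F =  9 → J
  i= 8: N-K =  3 → D
  i= 9: S-X = 21 → V
  shifts repeat with period 4: DVYJ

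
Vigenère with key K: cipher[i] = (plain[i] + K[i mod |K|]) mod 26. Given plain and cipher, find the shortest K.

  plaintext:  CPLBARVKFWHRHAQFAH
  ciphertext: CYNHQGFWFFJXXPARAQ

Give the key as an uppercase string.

AJCGQPKM

  i= 0: C-C =  0 → A
  i= 1: Y-P =  9 → J
  i= 2: N-L =  2 → C
  i= 3: H-B =  6 → G
  i= 4: Q-A = 16 → Q
  i= 5: G-R = 15 → P
  i= 6: F-V = 10 → K
  i= 7: W-K = 12 → M
  i= 8: F-F =  0 → A
  i= 9: F-W =  9 → J
  i=10: J-H =  2 → C
  i=11: X-R =  6 → G
  i=12: X-H = 16 → Q
  i=13: P-A = 15 → P
  i=14: A-Q = 10 → K
  i=15: R-F = 12 → M
  i=16: A-A =  0 → A
  i=17: Q-H =  9 → J
  shifts repeat with period 8: AJCGQPKM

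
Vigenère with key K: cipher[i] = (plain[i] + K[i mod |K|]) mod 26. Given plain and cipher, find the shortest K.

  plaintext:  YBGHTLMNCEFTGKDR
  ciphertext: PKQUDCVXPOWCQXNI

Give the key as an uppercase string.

  i= 0: P-Y = 17 → R
  i= 1: K-B =  9 → J
  i= 2: Q-G = 10 → K
  i= 3: U-H = 13 → N
  i= 4: D-T = 10 → K
  i= 5: C-L = 17 → R
  i= 6: V-M =  9 → J
  i= 7: X-N = 10 → K
  i= 8: P-C = 13 → N
  i= 9: O-E = 10 → K
  i=10: W-F = 17 → R
  i=11: C-T =  9 → J
  i=12: Q-G = 10 → K
  i=13: X-K = 13 → N
  i=14: N-D = 10 → K
  i=15: I-R = 17 → R
  shifts repeat with period 5: RJKNK

RJKNK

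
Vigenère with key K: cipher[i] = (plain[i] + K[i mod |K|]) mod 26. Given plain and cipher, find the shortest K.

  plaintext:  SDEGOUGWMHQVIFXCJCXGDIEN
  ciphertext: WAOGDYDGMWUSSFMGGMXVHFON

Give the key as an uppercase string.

  i= 0: W-S =  4 → E
  i= 1: A-D = 23 → X
  i= 2: O-E = 10 → K
  i= 3: G-G =  0 → A
  i= 4: D-O = 15 → P
  i= 5: Y-U =  4 → E
  i= 6: D-G = 23 → X
  i= 7: G-W = 10 → K
  i= 8: M-M =  0 → A
  i= 9: W-H = 15 → P
  i=10: U-Q =  4 → E
  i=11: S-V = 23 → X
  i=12: S-I = 10 → K
  i=13: F-F =  0 → A
  i=14: M-X = 15 → P
  i=15: G-C =  4 → E
  i=16: G-J = 23 → X
  i=17: M-C = 10 → K
  i=18: X-X =  0 → A
  i=19: V-G = 15 → P
  i=20: H-D =  4 → E
  i=21: F-I = 23 → X
  i=22: O-E = 10 → K
  i=23: N-N =  0 → A
  shifts repeat with period 5: EXKAP

EXKAP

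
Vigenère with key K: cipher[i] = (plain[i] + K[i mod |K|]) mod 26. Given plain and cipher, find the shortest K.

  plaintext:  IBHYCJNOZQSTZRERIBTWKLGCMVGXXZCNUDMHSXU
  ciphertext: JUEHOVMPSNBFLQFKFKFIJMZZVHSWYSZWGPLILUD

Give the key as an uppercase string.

BTXJMMZ

  i= 0: J-I =  1 → B
  i= 1: U-B = 19 → T
  i= 2: E-H = 23 → X
  i= 3: H-Y =  9 → J
  i= 4: O-C = 12 → M
  i= 5: V-J = 12 → M
  i= 6: M-N = 25 → Z
  i= 7: P-O =  1 → B
  i= 8: S-Z = 19 → T
  i= 9: N-Q = 23 → X
  i=10: B-S =  9 → J
  i=11: F-T = 12 → M
  i=12: L-Z = 12 → M
  i=13: Q-R = 25 → Z
  i=14: F-E =  1 → B
  i=15: K-R = 19 → T
  i=16: F-I = 23 → X
  i=17: K-B =  9 → J
  i=18: F-T = 12 → M
  i=19: I-W = 12 → M
  i=20: J-K = 25 → Z
  i=21: M-L =  1 → B
  i=22: Z-G = 19 → T
  i=23: Z-C = 23 → X
  i=24: V-M =  9 → J
  i=25: H-V = 12 → M
  i=26: S-G = 12 → M
  i=27: W-X = 25 → Z
  i=28: Y-X =  1 → B
  i=29: S-Z = 19 → T
  i=30: Z-C = 23 → X
  i=31: W-N =  9 → J
  i=32: G-U = 12 → M
  i=33: P-D = 12 → M
  i=34: L-M = 25 → Z
  i=35: I-H =  1 → B
  i=36: L-S = 19 → T
  i=37: U-X = 23 → X
  i=38: D-U =  9 → J
  shifts repeat with period 7: BTXJMMZ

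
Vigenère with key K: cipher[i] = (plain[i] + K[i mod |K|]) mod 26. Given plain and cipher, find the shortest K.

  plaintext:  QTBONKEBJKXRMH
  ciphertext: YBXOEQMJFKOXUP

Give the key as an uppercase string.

IIWARG

  i= 0: Y-Q =  8 → I
  i= 1: B-T =  8 → I
  i= 2: X-B = 22 → W
  i= 3: O-O =  0 → A
  i= 4: E-N = 17 → R
  i= 5: Q-K =  6 → G
  i= 6: M-E =  8 → I
  i= 7: J-B =  8 → I
  i= 8: F-J = 22 → W
  i= 9: K-K =  0 → A
  i=10: O-X = 17 → R
  i=11: X-R =  6 → G
  i=12: U-M =  8 → I
  i=13: P-H =  8 → I
  shifts repeat with period 6: IIWARG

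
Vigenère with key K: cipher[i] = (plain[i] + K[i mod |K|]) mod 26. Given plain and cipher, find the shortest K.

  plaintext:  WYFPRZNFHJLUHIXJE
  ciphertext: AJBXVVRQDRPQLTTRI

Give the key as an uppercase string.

  i= 0: A-W =  4 → E
  i= 1: J-Y = 11 → L
  i= 2: B-F = 22 → W
  i= 3: X-P =  8 → I
  i= 4: V-R =  4 → E
  i= 5: V-Z = 22 → W
  i= 6: R-N =  4 → E
  i= 7: Q-F = 11 → L
  i= 8: D-H = 22 → W
  i= 9: R-J =  8 → I
  i=10: P-L =  4 → E
  i=11: Q-U = 22 → W
  i=12: L-H =  4 → E
  i=13: T-I = 11 → L
  i=14: T-X = 22 → W
  i=15: R-J =  8 → I
  i=16: I-E =  4 → E
  shifts repeat with period 6: ELWIEW

ELWIEW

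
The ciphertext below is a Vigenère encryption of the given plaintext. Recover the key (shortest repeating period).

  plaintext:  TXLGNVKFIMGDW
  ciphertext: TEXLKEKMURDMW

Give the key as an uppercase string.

AHMFXJ

  i= 0: T-T =  0 → A
  i= 1: E-X =  7 → H
  i= 2: X-L = 12 → M
  i= 3: L-G =  5 → F
  i= 4: K-N = 23 → X
  i= 5: E-V =  9 → J
  i= 6: K-K =  0 → A
  i= 7: M-F =  7 → H
  i= 8: U-I = 12 → M
  i= 9: R-M =  5 → F
  i=10: D-G = 23 → X
  i=11: M-D =  9 → J
  i=12: W-W =  0 → A
  shifts repeat with period 6: AHMFXJ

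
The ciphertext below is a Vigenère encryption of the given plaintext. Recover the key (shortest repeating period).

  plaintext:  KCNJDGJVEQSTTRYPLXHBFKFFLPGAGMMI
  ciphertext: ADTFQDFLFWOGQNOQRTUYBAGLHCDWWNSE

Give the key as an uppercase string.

QBGWNXW

  i= 0: A-K = 16 → Q
  i= 1: D-C =  1 → B
  i= 2: T-N =  6 → G
  i= 3: F-J = 22 → W
  i= 4: Q-D = 13 → N
  i= 5: D-G = 23 → X
  i= 6: F-J = 22 → W
  i= 7: L-V = 16 → Q
  i= 8: F-E =  1 → B
  i= 9: W-Q =  6 → G
  i=10: O-S = 22 → W
  i=11: G-T = 13 → N
  i=12: Q-T = 23 → X
  i=13: N-R = 22 → W
  i=14: O-Y = 16 → Q
  i=15: Q-P =  1 → B
  i=16: R-L =  6 → G
  i=17: T-X = 22 → W
  i=18: U-H = 13 → N
  i=19: Y-B = 23 → X
  i=20: B-F = 22 → W
  i=21: A-K = 16 → Q
  i=22: G-F =  1 → B
  i=23: L-F =  6 → G
  i=24: H-L = 22 → W
  i=25: C-P = 13 → N
  i=26: D-G = 23 → X
  i=27: W-A = 22 → W
  i=28: W-G = 16 → Q
  i=29: N-M =  1 → B
  i=30: S-M =  6 → G
  i=31: E-I = 22 → W
  shifts repeat with period 7: QBGWNXW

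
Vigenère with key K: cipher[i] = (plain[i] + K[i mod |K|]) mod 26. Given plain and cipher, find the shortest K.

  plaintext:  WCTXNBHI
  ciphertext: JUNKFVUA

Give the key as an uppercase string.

NSU

  i= 0: J-W = 13 → N
  i= 1: U-C = 18 → S
  i= 2: N-T = 20 → U
  i= 3: K-X = 13 → N
  i= 4: F-N = 18 → S
  i= 5: V-B = 20 → U
  i= 6: U-H = 13 → N
  i= 7: A-I = 18 → S
  shifts repeat with period 3: NSU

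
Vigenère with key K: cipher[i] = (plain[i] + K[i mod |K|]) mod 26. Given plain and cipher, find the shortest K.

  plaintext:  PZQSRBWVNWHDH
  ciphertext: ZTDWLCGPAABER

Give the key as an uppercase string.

  i= 0: Z-P = 10 → K
  i= 1: T-Z = 20 → U
  i= 2: D-Q = 13 → N
  i= 3: W-S =  4 → E
  i= 4: L-R = 20 → U
  i= 5: C-B =  1 → B
  i= 6: G-W = 10 → K
  i= 7: P-V = 20 → U
  i= 8: A-N = 13 → N
  i= 9: A-W =  4 → E
  i=10: B-H = 20 → U
  i=11: E-D =  1 → B
  i=12: R-H = 10 → K
  shifts repeat with period 6: KUNEUB

KUNEUB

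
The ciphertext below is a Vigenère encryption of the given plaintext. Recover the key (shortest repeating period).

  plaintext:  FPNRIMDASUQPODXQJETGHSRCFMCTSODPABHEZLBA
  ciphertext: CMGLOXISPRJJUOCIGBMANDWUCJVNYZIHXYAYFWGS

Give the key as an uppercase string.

  i= 0: C-F = 23 → X
  i= 1: M-P = 23 → X
  i= 2: G-N = 19 → T
  i= 3: L-R = 20 → U
  i= 4: O-I =  6 → G
  i= 5: X-M = 11 → L
  i= 6: I-D =  5 → F
  i= 7: S-A = 18 → S
  i= 8: P-S = 23 → X
  i= 9: R-U = 23 → X
  i=10: J-Q = 19 → T
  i=11: J-P = 20 → U
  i=12: U-O =  6 → G
  i=13: O-D = 11 → L
  i=14: C-X =  5 → F
  i=15: I-Q = 18 → S
  i=16: G-J = 23 → X
  i=17: B-E = 23 → X
  i=18: M-T = 19 → T
  i=19: A-G = 20 → U
  i=20: N-H =  6 → G
  i=21: D-S = 11 → L
  i=22: W-R =  5 → F
  i=23: U-C = 18 → S
  i=24: C-F = 23 → X
  i=25: J-M = 23 → X
  i=26: V-C = 19 → T
  i=27: N-T = 20 → U
  i=28: Y-S =  6 → G
  i=29: Z-O = 11 → L
  i=30: I-D =  5 → F
  i=31: H-P = 18 → S
  i=32: X-A = 23 → X
  i=33: Y-B = 23 → X
  i=34: A-H = 19 → T
  i=35: Y-E = 20 → U
  i=36: F-Z =  6 → G
  i=37: W-L = 11 → L
  i=38: G-B =  5 → F
  i=39: S-A = 18 → S
  shifts repeat with period 8: XXTUGLFS

XXTUGLFS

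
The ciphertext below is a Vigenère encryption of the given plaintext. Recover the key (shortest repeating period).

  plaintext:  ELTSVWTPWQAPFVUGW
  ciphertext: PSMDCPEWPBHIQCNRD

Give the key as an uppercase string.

  i= 0: P-E = 11 → L
  i= 1: S-L =  7 → H
  i= 2: M-T = 19 → T
  i= 3: D-S = 11 → L
  i= 4: C-V =  7 → H
  i= 5: P-W = 19 → T
  i= 6: E-T = 11 → L
  i= 7: W-P =  7 → H
  i= 8: P-W = 19 → T
  i= 9: B-Q = 11 → L
  i=10: H-A =  7 → H
  i=11: I-P = 19 → T
  i=12: Q-F = 11 → L
  i=13: C-V =  7 → H
  i=14: N-U = 19 → T
  i=15: R-G = 11 → L
  i=16: D-W =  7 → H
  shifts repeat with period 3: LHT

LHT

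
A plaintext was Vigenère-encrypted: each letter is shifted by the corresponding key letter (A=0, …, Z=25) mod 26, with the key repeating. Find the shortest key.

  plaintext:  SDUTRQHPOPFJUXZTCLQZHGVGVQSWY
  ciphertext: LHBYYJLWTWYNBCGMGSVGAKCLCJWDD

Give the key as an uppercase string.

  i= 0: L-S = 19 → T
  i= 1: H-D =  4 → E
  i= 2: B-U =  7 → H
  i= 3: Y-T =  5 → F
  i= 4: Y-R =  7 → H
  i= 5: J-Q = 19 → T
  i= 6: L-H =  4 → E
  i= 7: W-P =  7 → H
  i= 8: T-O =  5 → F
  i= 9: W-P =  7 → H
  i=10: Y-F = 19 → T
  i=11: N-J =  4 → E
  i=12: B-U =  7 → H
  i=13: C-X =  5 → F
  i=14: G-Z =  7 → H
  i=15: M-T = 19 → T
  i=16: G-C =  4 → E
  i=17: S-L =  7 → H
  i=18: V-Q =  5 → F
  i=19: G-Z =  7 → H
  i=20: A-H = 19 → T
  i=21: K-G =  4 → E
  i=22: C-V =  7 → H
  i=23: L-G =  5 → F
  i=24: C-V =  7 → H
  i=25: J-Q = 19 → T
  i=26: W-S =  4 → E
  i=27: D-W =  7 → H
  i=28: D-Y =  5 → F
  shifts repeat with period 5: TEHFH

TEHFH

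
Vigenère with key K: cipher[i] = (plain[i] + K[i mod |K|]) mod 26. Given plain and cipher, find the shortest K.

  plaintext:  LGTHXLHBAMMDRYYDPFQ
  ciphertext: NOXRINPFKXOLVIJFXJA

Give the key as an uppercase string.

  i= 0: N-L =  2 → C
  i= 1: O-G =  8 → I
  i= 2: X-T =  4 → E
  i= 3: R-H = 10 → K
  i= 4: I-X = 11 → L
  i= 5: N-L =  2 → C
  i= 6: P-H =  8 → I
  i= 7: F-B =  4 → E
  i= 8: K-A = 10 → K
  i= 9: X-M = 11 → L
  i=10: O-M =  2 → C
  i=11: L-D =  8 → I
  i=12: V-R =  4 → E
  i=13: I-Y = 10 → K
  i=14: J-Y = 11 → L
  i=15: F-D =  2 → C
  i=16: X-P =  8 → I
  i=17: J-F =  4 → E
  i=18: A-Q = 10 → K
  shifts repeat with period 5: CIEKL

CIEKL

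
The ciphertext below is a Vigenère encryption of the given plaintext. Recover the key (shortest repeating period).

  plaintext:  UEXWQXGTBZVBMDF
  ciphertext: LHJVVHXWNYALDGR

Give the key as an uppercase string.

  i= 0: L-U = 17 → R
  i= 1: H-E =  3 → D
  i= 2: J-X = 12 → M
  i= 3: V-W = 25 → Z
  i= 4: V-Q =  5 → F
  i= 5: H-X = 10 → K
  i= 6: X-G = 17 → R
  i= 7: W-T =  3 → D
  i= 8: N-B = 12 → M
  i= 9: Y-Z = 25 → Z
  i=10: A-V =  5 → F
  i=11: L-B = 10 → K
  i=12: D-M = 17 → R
  i=13: G-D =  3 → D
  i=14: R-F = 12 → M
  shifts repeat with period 6: RDMZFK

RDMZFK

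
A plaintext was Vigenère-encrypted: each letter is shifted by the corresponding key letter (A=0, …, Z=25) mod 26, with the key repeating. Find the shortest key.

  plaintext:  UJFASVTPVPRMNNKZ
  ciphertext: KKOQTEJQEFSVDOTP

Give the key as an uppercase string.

  i= 0: K-U = 16 → Q
  i= 1: K-J =  1 → B
  i= 2: O-F =  9 → J
  i= 3: Q-A = 16 → Q
  i= 4: T-S =  1 → B
  i= 5: E-V =  9 → J
  i= 6: J-T = 16 → Q
  i= 7: Q-P =  1 → B
  i= 8: E-V =  9 → J
  i= 9: F-P = 16 → Q
  i=10: S-R =  1 → B
  i=11: V-M =  9 → J
  i=12: D-N = 16 → Q
  i=13: O-N =  1 → B
  i=14: T-K =  9 → J
  i=15: P-Z = 16 → Q
  shifts repeat with period 3: QBJ

QBJ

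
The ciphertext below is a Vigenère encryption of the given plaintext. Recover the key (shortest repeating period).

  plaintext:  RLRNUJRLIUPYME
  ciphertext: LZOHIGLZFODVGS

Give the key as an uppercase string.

  i= 0: L-R = 20 → U
  i= 1: Z-L = 14 → O
  i= 2: O-R = 23 → X
  i= 3: H-N = 20 → U
  i= 4: I-U = 14 → O
  i= 5: G-J = 23 → X
  i= 6: L-R = 20 → U
  i= 7: Z-L = 14 → O
  i= 8: F-I = 23 → X
  i= 9: O-U = 20 → U
  i=10: D-P = 14 → O
  i=11: V-Y = 23 → X
  i=12: G-M = 20 → U
  i=13: S-E = 14 → O
  shifts repeat with period 3: UOX

UOX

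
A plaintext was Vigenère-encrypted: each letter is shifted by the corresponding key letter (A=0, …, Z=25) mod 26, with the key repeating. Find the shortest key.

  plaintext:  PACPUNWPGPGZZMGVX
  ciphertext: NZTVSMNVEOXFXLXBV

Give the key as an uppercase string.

  i= 0: N-P = 24 → Y
  i= 1: Z-A = 25 → Z
  i= 2: T-C = 17 → R
  i= 3: V-P =  6 → G
  i= 4: S-U = 24 → Y
  i= 5: M-N = 25 → Z
  i= 6: N-W = 17 → R
  i= 7: V-P =  6 → G
  i= 8: E-G = 24 → Y
  i= 9: O-P = 25 → Z
  i=10: X-G = 17 → R
  i=11: F-Z =  6 → G
  i=12: X-Z = 24 → Y
  i=13: L-M = 25 → Z
  i=14: X-G = 17 → R
  i=15: B-V =  6 → G
  i=16: V-X = 24 → Y
  shifts repeat with period 4: YZRG

YZRG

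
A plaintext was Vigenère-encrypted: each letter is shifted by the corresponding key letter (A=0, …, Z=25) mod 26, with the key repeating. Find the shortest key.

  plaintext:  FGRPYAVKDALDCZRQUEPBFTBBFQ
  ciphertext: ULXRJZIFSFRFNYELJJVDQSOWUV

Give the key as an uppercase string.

PFGCLZNV

  i= 0: U-F = 15 → P
  i= 1: L-G =  5 → F
  i= 2: X-R =  6 → G
  i= 3: R-P =  2 → C
  i= 4: J-Y = 11 → L
  i= 5: Z-A = 25 → Z
  i= 6: I-V = 13 → N
  i= 7: F-K = 21 → V
  i= 8: S-D = 15 → P
  i= 9: F-A =  5 → F
  i=10: R-L =  6 → G
  i=11: F-D =  2 → C
  i=12: N-C = 11 → L
  i=13: Y-Z = 25 → Z
  i=14: E-R = 13 → N
  i=15: L-Q = 21 → V
  i=16: J-U = 15 → P
  i=17: J-E =  5 → F
  i=18: V-P =  6 → G
  i=19: D-B =  2 → C
  i=20: Q-F = 11 → L
  i=21: S-T = 25 → Z
  i=22: O-B = 13 → N
  i=23: W-B = 21 → V
  i=24: U-F = 15 → P
  i=25: V-Q =  5 → F
  shifts repeat with period 8: PFGCLZNV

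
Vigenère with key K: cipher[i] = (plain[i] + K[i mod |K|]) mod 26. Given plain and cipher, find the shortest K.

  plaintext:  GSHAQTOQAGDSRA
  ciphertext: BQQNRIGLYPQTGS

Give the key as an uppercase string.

  i= 0: B-G = 21 → V
  i= 1: Q-S = 24 → Y
  i= 2: Q-H =  9 → J
  i= 3: N-A = 13 → N
  i= 4: R-Q =  1 → B
  i= 5: I-T = 15 → P
  i= 6: G-O = 18 → S
  i= 7: L-Q = 21 → V
  i= 8: Y-A = 24 → Y
  i= 9: P-G =  9 → J
  i=10: Q-D = 13 → N
  i=11: T-S =  1 → B
  i=12: G-R = 15 → P
  i=13: S-A = 18 → S
  shifts repeat with period 7: VYJNBPS

VYJNBPS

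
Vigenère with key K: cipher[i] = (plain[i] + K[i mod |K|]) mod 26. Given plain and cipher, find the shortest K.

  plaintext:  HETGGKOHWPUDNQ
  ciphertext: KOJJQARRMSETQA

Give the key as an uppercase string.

  i= 0: K-H =  3 → D
  i= 1: O-E = 10 → K
  i= 2: J-T = 16 → Q
  i= 3: J-G =  3 → D
  i= 4: Q-G = 10 → K
  i= 5: A-K = 16 → Q
  i= 6: R-O =  3 → D
  i= 7: R-H = 10 → K
  i= 8: M-W = 16 → Q
  i= 9: S-P =  3 → D
  i=10: E-U = 10 → K
  i=11: T-D = 16 → Q
  i=12: Q-N =  3 → D
  i=13: A-Q = 10 → K
  shifts repeat with period 3: DKQ

DKQ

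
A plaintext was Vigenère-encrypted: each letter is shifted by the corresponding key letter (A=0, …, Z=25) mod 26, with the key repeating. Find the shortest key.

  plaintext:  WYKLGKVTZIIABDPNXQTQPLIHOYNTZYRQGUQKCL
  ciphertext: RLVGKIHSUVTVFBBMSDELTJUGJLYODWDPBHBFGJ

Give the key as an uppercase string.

  i= 0: R-W = 21 → V
  i= 1: L-Y = 13 → N
  i= 2: V-K = 11 → L
  i= 3: G-L = 21 → V
  i= 4: K-G =  4 → E
  i= 5: I-K = 24 → Y
  i= 6: H-V = 12 → M
  i= 7: S-T = 25 → Z
  i= 8: U-Z = 21 → V
  i= 9: V-I = 13 → N
  i=10: T-I = 11 → L
  i=11: V-A = 21 → V
  i=12: F-B =  4 → E
  i=13: B-D = 24 → Y
  i=14: B-P = 12 → M
  i=15: M-N = 25 → Z
  i=16: S-X = 21 → V
  i=17: D-Q = 13 → N
  i=18: E-T = 11 → L
  i=19: L-Q = 21 → V
  i=20: T-P =  4 → E
  i=21: J-L = 24 → Y
  i=22: U-I = 12 → M
  i=23: G-H = 25 → Z
  i=24: J-O = 21 → V
  i=25: L-Y = 13 → N
  i=26: Y-N = 11 → L
  i=27: O-T = 21 → V
  i=28: D-Z =  4 → E
  i=29: W-Y = 24 → Y
  i=30: D-R = 12 → M
  i=31: P-Q = 25 → Z
  i=32: B-G = 21 → V
  i=33: H-U = 13 → N
  i=34: B-Q = 11 → L
  i=35: F-K = 21 → V
  i=36: G-C =  4 → E
  i=37: J-L = 24 → Y
  shifts repeat with period 8: VNLVEYMZ

VNLVEYMZ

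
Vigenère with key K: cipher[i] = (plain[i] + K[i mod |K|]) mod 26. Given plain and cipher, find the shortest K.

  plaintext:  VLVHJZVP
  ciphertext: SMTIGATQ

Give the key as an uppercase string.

  i= 0: S-V = 23 → X
  i= 1: M-L =  1 → B
  i= 2: T-V = 24 → Y
  i= 3: I-H =  1 → B
  i= 4: G-J = 23 → X
  i= 5: A-Z =  1 → B
  i= 6: T-V = 24 → Y
  i= 7: Q-P =  1 → B
  shifts repeat with period 4: XBYB

XBYB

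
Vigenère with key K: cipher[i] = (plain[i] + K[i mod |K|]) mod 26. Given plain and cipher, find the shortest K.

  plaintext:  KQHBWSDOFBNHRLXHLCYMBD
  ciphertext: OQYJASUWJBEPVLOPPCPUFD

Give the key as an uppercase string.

  i= 0: O-K =  4 → E
  i= 1: Q-Q =  0 → A
  i= 2: Y-H = 17 → R
  i= 3: J-B =  8 → I
  i= 4: A-W =  4 → E
  i= 5: S-S =  0 → A
  i= 6: U-D = 17 → R
  i= 7: W-O =  8 → I
  i= 8: J-F =  4 → E
  i= 9: B-B =  0 → A
  i=10: E-N = 17 → R
  i=11: P-H =  8 → I
  i=12: V-R =  4 → E
  i=13: L-L =  0 → A
  i=14: O-X = 17 → R
  i=15: P-H =  8 → I
  i=16: P-L =  4 → E
  i=17: C-C =  0 → A
  i=18: P-Y = 17 → R
  i=19: U-M =  8 → I
  i=20: F-B =  4 → E
  i=21: D-D =  0 → A
  shifts repeat with period 4: EARI

EARI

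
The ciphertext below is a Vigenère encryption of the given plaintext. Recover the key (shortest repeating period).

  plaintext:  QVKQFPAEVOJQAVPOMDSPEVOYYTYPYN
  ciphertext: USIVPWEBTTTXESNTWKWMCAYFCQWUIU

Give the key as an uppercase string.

  i= 0: U-Q =  4 → E
  i= 1: S-V = 23 → X
  i= 2: I-K = 24 → Y
  i= 3: V-Q =  5 → F
  i= 4: P-F = 10 → K
  i= 5: W-P =  7 → H
  i= 6: E-A =  4 → E
  i= 7: B-E = 23 → X
  i= 8: T-V = 24 → Y
  i= 9: T-O =  5 → F
  i=10: T-J = 10 → K
  i=11: X-Q =  7 → H
  i=12: E-A =  4 → E
  i=13: S-V = 23 → X
  i=14: N-P = 24 → Y
  i=15: T-O =  5 → F
  i=16: W-M = 10 → K
  i=17: K-D =  7 → H
  i=18: W-S =  4 → E
  i=19: M-P = 23 → X
  i=20: C-E = 24 → Y
  i=21: A-V =  5 → F
  i=22: Y-O = 10 → K
  i=23: F-Y =  7 → H
  i=24: C-Y =  4 → E
  i=25: Q-T = 23 → X
  i=26: W-Y = 24 → Y
  i=27: U-P =  5 → F
  i=28: I-Y = 10 → K
  i=29: U-N =  7 → H
  shifts repeat with period 6: EXYFKH

EXYFKH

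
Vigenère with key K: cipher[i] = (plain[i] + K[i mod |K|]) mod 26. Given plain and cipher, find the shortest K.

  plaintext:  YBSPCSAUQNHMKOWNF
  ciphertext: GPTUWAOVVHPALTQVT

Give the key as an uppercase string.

IOBFU

  i= 0: G-Y =  8 → I
  i= 1: P-B = 14 → O
  i= 2: T-S =  1 → B
  i= 3: U-P =  5 → F
  i= 4: W-C = 20 → U
  i= 5: A-S =  8 → I
  i= 6: O-A = 14 → O
  i= 7: V-U =  1 → B
  i= 8: V-Q =  5 → F
  i= 9: H-N = 20 → U
  i=10: P-H =  8 → I
  i=11: A-M = 14 → O
  i=12: L-K =  1 → B
  i=13: T-O =  5 → F
  i=14: Q-W = 20 → U
  i=15: V-N =  8 → I
  i=16: T-F = 14 → O
  shifts repeat with period 5: IOBFU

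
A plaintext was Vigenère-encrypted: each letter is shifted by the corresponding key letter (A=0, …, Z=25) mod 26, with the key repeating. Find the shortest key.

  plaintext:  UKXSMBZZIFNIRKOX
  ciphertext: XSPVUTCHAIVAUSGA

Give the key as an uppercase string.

  i= 0: X-U =  3 → D
  i= 1: S-K =  8 → I
  i= 2: P-X = 18 → S
  i= 3: V-S =  3 → D
  i= 4: U-M =  8 → I
  i= 5: T-B = 18 → S
  i= 6: C-Z =  3 → D
  i= 7: H-Z =  8 → I
  i= 8: A-I = 18 → S
  i= 9: I-F =  3 → D
  i=10: V-N =  8 → I
  i=11: A-I = 18 → S
  i=12: U-R =  3 → D
  i=13: S-K =  8 → I
  i=14: G-O = 18 → S
  i=15: A-X =  3 → D
  shifts repeat with period 3: DIS

DIS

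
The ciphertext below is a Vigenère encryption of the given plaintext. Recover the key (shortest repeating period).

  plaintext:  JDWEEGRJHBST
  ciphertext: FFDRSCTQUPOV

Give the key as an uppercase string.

  i= 0: F-J = 22 → W
  i= 1: F-D =  2 → C
  i= 2: D-W =  7 → H
  i= 3: R-E = 13 → N
  i= 4: S-E = 14 → O
  i= 5: C-G = 22 → W
  i= 6: T-R =  2 → C
  i= 7: Q-J =  7 → H
  i= 8: U-H = 13 → N
  i= 9: P-B = 14 → O
  i=10: O-S = 22 → W
  i=11: V-T =  2 → C
  shifts repeat with period 5: WCHNO

WCHNO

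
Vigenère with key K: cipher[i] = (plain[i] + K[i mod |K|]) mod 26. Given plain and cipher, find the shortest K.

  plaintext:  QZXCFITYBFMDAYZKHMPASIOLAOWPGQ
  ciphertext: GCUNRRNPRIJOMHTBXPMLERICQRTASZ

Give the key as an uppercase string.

QDXLMJUR

  i= 0: G-Q = 16 → Q
  i= 1: C-Z =  3 → D
  i= 2: U-X = 23 → X
  i= 3: N-C = 11 → L
  i= 4: R-F = 12 → M
  i= 5: R-I =  9 → J
  i= 6: N-T = 20 → U
  i= 7: P-Y = 17 → R
  i= 8: R-B = 16 → Q
  i= 9: I-F =  3 → D
  i=10: J-M = 23 → X
  i=11: O-D = 11 → L
  i=12: M-A = 12 → M
  i=13: H-Y =  9 → J
  i=14: T-Z = 20 → U
  i=15: B-K = 17 → R
  i=16: X-H = 16 → Q
  i=17: P-M =  3 → D
  i=18: M-P = 23 → X
  i=19: L-A = 11 → L
  i=20: E-S = 12 → M
  i=21: R-I =  9 → J
  i=22: I-O = 20 → U
  i=23: C-L = 17 → R
  i=24: Q-A = 16 → Q
  i=25: R-O =  3 → D
  i=26: T-W = 23 → X
  i=27: A-P = 11 → L
  i=28: S-G = 12 → M
  i=29: Z-Q =  9 → J
  shifts repeat with period 8: QDXLMJUR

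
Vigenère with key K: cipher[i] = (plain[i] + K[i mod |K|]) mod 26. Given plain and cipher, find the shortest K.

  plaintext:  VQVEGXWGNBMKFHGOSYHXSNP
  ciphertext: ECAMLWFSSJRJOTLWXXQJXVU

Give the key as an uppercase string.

  i= 0: E-V =  9 → J
  i= 1: C-Q = 12 → M
  i= 2: A-V =  5 → F
  i= 3: M-E =  8 → I
  i= 4: L-G =  5 → F
  i= 5: W-X = 25 → Z
  i= 6: F-W =  9 → J
  i= 7: S-G = 12 → M
  i= 8: S-N =  5 → F
  i= 9: J-B =  8 → I
  i=10: R-M =  5 → F
  i=11: J-K = 25 → Z
  i=12: O-F =  9 → J
  i=13: T-H = 12 → M
  i=14: L-G =  5 → F
  i=15: W-O =  8 → I
  i=16: X-S =  5 → F
  i=17: X-Y = 25 → Z
  i=18: Q-H =  9 → J
  i=19: J-X = 12 → M
  i=20: X-S =  5 → F
  i=21: V-N =  8 → I
  i=22: U-P =  5 → F
  shifts repeat with period 6: JMFIFZ

JMFIFZ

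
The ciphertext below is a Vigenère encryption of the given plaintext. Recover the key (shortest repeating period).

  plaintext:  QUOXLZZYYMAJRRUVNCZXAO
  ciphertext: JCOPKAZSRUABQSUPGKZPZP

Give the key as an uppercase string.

  i= 0: J-Q = 19 → T
  i= 1: C-U =  8 → I
  i= 2: O-O =  0 → A
  i= 3: P-X = 18 → S
  i= 4: K-L = 25 → Z
  i= 5: A-Z =  1 → B
  i= 6: Z-Z =  0 → A
  i= 7: S-Y = 20 → U
  i= 8: R-Y = 19 → T
  i= 9: U-M =  8 → I
  i=10: A-A =  0 → A
  i=11: B-J = 18 → S
  i=12: Q-R = 25 → Z
  i=13: S-R =  1 → B
  i=14: U-U =  0 → A
  i=15: P-V = 20 → U
  i=16: G-N = 19 → T
  i=17: K-C =  8 → I
  i=18: Z-Z =  0 → A
  i=19: P-X = 18 → S
  i=20: Z-A = 25 → Z
  i=21: P-O =  1 → B
  shifts repeat with period 8: TIASZBAU

TIASZBAU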